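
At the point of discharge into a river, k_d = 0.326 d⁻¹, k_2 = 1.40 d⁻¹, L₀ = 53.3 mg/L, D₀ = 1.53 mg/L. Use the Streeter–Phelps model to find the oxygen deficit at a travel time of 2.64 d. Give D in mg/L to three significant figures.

D ≈ 6.48 mg/L

k_d L₀/(k_2−k_d) = 0.326×53.3/(1.40−0.326) = 17.38/1.074 = 16.18 mg/L.
e^(−k_d t) = e^(−0.326×2.640) = 0.4229; e^(−k_2 t) = e^(−1.40×2.640) = 0.02482.
D = 16.18 × (0.4229 − 0.02482) + 1.53 × 0.02482 = 6.440 + 0.03798 = 6.478 mg/L.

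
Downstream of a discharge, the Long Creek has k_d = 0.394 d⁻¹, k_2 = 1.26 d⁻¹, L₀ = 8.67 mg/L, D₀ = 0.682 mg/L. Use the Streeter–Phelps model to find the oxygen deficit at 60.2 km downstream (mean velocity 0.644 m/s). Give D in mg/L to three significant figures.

D ≈ 1.74 mg/L

Travel time t = x/v = 60.2 km / (0.644 m/s) = 60200 m / 0.644 m/s = 93480 s = 1.082 d.
k_d L₀/(k_2−k_d) = 0.394×8.67/(1.26−0.394) = 3.416/0.8660 = 3.945 mg/L.
e^(−k_d t) = e^(−0.394×1.082) = 0.6529; e^(−k_2 t) = e^(−1.26×1.082) = 0.2558.
D = 3.945 × (0.6529 − 0.2558) + 0.682 × 0.2558 = 1.566 + 0.1745 = 1.741 mg/L.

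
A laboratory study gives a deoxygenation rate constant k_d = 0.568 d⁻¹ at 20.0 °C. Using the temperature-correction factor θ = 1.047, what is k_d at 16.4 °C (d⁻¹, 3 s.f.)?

k_d ≈ 0.481 d⁻¹

k_d(T₂) = k_d(T₁) · θ^(T₂−T₁) = 0.568 × 1.047^(16.4−20.0)
= 0.568 × 1.047^-3.60 = 0.568 × 0.8476 = 0.4814 d⁻¹.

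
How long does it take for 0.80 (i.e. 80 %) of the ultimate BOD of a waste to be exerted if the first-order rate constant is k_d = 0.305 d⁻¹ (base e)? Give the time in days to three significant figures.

y/L₀ = 1 − e^(−k_d t) = 0.80 ⇒ e^(−k_d t) = 0.200
t = −ln(0.200) / 0.305 = 1.609 / 0.305 = 5.277 d.

t ≈ 5.28 d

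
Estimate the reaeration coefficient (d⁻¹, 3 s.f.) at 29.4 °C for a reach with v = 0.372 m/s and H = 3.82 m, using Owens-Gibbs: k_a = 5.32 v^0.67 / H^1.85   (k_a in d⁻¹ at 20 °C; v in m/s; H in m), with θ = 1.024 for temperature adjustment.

k_a ≈ 0.287 d⁻¹

k_a(20) = 5.32 × 0.372^0.67 / 3.82^1.85 = 5.32 × 0.5155 / 11.93 = 0.2298 d⁻¹.
k_a(29.4) = 0.2298 × 1.024^(29.4−20) = 0.2298 × 1.250 = 0.2872 d⁻¹.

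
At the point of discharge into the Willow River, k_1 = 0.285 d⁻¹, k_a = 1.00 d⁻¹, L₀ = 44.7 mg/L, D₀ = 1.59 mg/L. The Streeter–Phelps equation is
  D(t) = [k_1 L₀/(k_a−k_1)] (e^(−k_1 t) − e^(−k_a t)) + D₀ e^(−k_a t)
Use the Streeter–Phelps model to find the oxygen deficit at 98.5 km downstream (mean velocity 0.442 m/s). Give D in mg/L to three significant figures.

D ≈ 7.31 mg/L

Travel time t = x/v = 98.5 km / (0.442 m/s) = 98500 m / 0.442 m/s = 222900 s = 2.579 d.
k_1 L₀/(k_a−k_1) = 0.285×44.7/(1.00−0.285) = 12.74/0.7150 = 17.82 mg/L.
e^(−k_1 t) = e^(−0.285×2.579) = 0.4795; e^(−k_a t) = e^(−1.00×2.579) = 0.07583.
D = 17.82 × (0.4795 − 0.07583) + 1.59 × 0.07583 = 7.192 + 0.1206 = 7.312 mg/L.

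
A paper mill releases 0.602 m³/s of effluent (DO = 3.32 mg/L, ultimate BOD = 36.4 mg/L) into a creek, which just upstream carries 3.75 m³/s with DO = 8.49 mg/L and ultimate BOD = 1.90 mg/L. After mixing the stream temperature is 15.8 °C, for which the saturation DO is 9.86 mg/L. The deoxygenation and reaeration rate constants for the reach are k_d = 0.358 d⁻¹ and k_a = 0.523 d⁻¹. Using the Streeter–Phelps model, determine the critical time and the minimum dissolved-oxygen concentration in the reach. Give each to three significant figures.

t_c ≈ 1.35 d; minimum DO ≈ 7.05 mg/L

Mixed DO = (3.75×8.49 + 0.602×3.32)/(3.75+0.602) = 33.84/4.352 = 7.775 mg/L.
Mixed L₀ = (3.75×1.90 + 0.602×36.4)/(4.352) = 29.04/4.352 = 6.672 mg/L.
Initial deficit D₀ = C_s − DO₀ = 9.86 − 7.775 = 2.085 mg/L.
t_c = (1/0.1650) ln[(0.523/0.358)(1 − 2.085×0.1650/(0.358×6.672))] = 6.061 × ln(1.250) = 1.355 d.
D_c = (0.358/0.523) × 6.672 × e^(−0.358×1.355) = 0.6845 × 6.672 × 0.6157 = 2.812 mg/L.
Minimum DO = 9.86 − 2.812 = 7.048 mg/L.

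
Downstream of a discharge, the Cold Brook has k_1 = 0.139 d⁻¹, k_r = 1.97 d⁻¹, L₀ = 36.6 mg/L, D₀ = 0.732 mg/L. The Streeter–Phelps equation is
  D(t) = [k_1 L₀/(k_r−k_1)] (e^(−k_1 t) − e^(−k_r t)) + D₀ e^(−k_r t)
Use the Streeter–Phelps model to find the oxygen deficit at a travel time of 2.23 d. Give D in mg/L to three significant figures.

D ≈ 2.01 mg/L

k_1 L₀/(k_r−k_1) = 0.139×36.6/(1.97−0.139) = 5.087/1.831 = 2.778 mg/L.
e^(−k_1 t) = e^(−0.139×2.230) = 0.7335; e^(−k_r t) = e^(−1.97×2.230) = 0.01236.
D = 2.778 × (0.7335 − 0.01236) + 0.732 × 0.01236 = 2.004 + 0.009049 = 2.013 mg/L.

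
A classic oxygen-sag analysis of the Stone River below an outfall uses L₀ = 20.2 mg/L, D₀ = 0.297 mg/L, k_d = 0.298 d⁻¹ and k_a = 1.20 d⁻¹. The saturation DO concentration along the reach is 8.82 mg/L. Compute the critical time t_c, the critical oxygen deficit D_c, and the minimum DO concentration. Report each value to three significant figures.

t_c ≈ 1.49 d; D_c ≈ 3.21 mg/L; min DO ≈ 5.61 mg/L

At the critical point dD/dt = 0, so k_d L₀ e^(−k_d t) = k_a D. Substituting D(t) from the Streeter–Phelps equation and solving for t gives
t_c = ln[(k_a/k_d)(1 − D₀(k_a−k_d)/(k_d L₀))] / (k_a−k_d).
Here k_a−k_d = 0.9020 d⁻¹ and 1 − D₀(k_a−k_d)/(k_d L₀) = 1 − 0.297×0.9020/(0.298×20.2) = 0.9555, so
t_c = ln(4.027 × 0.9555) / 0.9020 = 1.347 / 0.9020 = 1.494 d.
D_c = (k_d/k_a) L₀ e^(−k_d t_c) = (0.298/1.20) × 20.2 × e^(−0.298×1.494) = 0.2483 × 20.2 × 0.6407 = 3.214 mg/L.
Minimum DO = C_s − D_c = 8.82 − 3.214 = 5.606 mg/L.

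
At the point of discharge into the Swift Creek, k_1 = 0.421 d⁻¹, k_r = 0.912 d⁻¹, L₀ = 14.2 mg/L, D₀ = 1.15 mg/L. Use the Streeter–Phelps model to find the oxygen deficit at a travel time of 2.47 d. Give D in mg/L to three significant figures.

k_1 L₀/(k_r−k_1) = 0.421×14.2/(0.912−0.421) = 5.978/0.4910 = 12.18 mg/L.
e^(−k_1 t) = e^(−0.421×2.470) = 0.3535; e^(−k_r t) = e^(−0.912×2.470) = 0.1051.
D = 12.18 × (0.3535 − 0.1051) + 1.15 × 0.1051 = 3.024 + 0.1209 = 3.145 mg/L.

D ≈ 3.15 mg/L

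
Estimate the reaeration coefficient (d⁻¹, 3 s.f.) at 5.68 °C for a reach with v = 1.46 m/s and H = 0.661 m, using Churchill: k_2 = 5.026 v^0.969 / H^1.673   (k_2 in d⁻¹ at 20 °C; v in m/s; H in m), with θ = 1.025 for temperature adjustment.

k_2 ≈ 10.2 d⁻¹

k_2(20) = 5.026 × 1.46^0.969 / 0.661^1.673 = 5.026 × 1.443 / 0.5003 = 14.50 d⁻¹.
k_2(5.68) = 14.50 × 1.025^(5.68−20) = 14.50 × 0.7022 = 10.18 d⁻¹.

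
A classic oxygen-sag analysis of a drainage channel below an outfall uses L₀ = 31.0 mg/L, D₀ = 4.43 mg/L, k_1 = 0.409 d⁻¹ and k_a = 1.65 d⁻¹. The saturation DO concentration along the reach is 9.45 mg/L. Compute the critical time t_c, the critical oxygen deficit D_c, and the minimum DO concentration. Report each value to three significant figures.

With k_a/k_1 = 4.034 and 1 − D₀(k_a−k_1)/(k_1 L₀) = 0.5664,
t_c = ln(4.034 × 0.5664) / (1.65 − 0.409) = ln(2.285) / 1.241 = 0.8264/1.241 = 0.6659 d.
D_c = (k_1/k_a) L₀ e^(−k_1 t_c) = (0.409/1.65) × 31.0 × e^(−0.409×0.6659) = 0.2479 × 31.0 × 0.7616 = 5.852 mg/L.
Minimum DO = C_s − D_c = 9.45 − 5.852 = 3.598 mg/L.

t_c ≈ 0.666 d; D_c ≈ 5.85 mg/L; min DO ≈ 3.60 mg/L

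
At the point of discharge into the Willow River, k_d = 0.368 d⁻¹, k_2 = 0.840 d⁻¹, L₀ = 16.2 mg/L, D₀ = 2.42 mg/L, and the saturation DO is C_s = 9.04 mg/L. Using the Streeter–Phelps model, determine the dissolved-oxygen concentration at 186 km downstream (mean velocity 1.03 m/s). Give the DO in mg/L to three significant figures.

DO ≈ 4.95 mg/L

Travel time t = x/v = 186 km / (1.03 m/s) = 186000 m / 1.03 m/s = 180600 s = 2.090 d.
k_d L₀/(k_2−k_d) = 0.368×16.2/(0.840−0.368) = 5.962/0.4720 = 12.63 mg/L.
e^(−k_d t) = e^(−0.368×2.090) = 0.4634; e^(−k_2 t) = e^(−0.840×2.090) = 0.1728.
D = 12.63 × (0.4634 − 0.1728) + 2.42 × 0.1728 = 3.671 + 0.4182 = 4.089 mg/L.
DO = C_s − D = 9.04 − 4.089 = 4.951 mg/L.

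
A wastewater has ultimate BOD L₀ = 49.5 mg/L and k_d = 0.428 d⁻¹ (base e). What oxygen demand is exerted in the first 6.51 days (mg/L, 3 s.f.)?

y_t = L₀(1 − e^(−k_d t)) = 49.5 × (1 − e^(−0.428×6.51))
= 49.5 × (1 − 0.06165) = 49.5 × 0.9383 = 46.45 mg/L.

y ≈ 46.4 mg/L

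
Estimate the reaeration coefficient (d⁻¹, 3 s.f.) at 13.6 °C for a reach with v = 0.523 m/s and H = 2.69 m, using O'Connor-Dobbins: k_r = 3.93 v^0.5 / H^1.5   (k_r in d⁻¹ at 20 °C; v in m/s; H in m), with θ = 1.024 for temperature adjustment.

k_r(20) = 3.93 × 0.523^0.5 / 2.69^1.5 = 3.93 × 0.7232 / 4.412 = 0.6442 d⁻¹.
k_r(13.6) = 0.6442 × 1.024^(13.6−20) = 0.6442 × 0.8592 = 0.5535 d⁻¹.

k_r ≈ 0.553 d⁻¹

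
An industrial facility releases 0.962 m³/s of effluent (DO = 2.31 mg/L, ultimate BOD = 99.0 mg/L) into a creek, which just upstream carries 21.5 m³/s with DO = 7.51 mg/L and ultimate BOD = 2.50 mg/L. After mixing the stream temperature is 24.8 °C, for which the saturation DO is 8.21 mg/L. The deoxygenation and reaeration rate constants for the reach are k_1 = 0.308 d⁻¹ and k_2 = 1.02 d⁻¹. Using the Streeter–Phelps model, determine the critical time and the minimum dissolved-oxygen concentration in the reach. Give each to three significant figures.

t_c ≈ 1.14 d; minimum DO ≈ 6.80 mg/L

Mixed DO = (21.5×7.51 + 0.962×2.31)/(21.5+0.962) = 163.7/22.46 = 7.287 mg/L.
Mixed L₀ = (21.5×2.50 + 0.962×99.0)/(22.46) = 149.0/22.46 = 6.633 mg/L.
Initial deficit D₀ = C_s − DO₀ = 8.21 − 7.287 = 0.9227 mg/L.
t_c = (1/0.7120) ln[(1.02/0.308)(1 − 0.9227×0.7120/(0.308×6.633))] = 1.404 × ln(2.247) = 1.137 d.
D_c = (0.308/1.02) × 6.633 × e^(−0.308×1.137) = 0.3020 × 6.633 × 0.7046 = 1.411 mg/L.
Minimum DO = 8.21 − 1.411 = 6.799 mg/L.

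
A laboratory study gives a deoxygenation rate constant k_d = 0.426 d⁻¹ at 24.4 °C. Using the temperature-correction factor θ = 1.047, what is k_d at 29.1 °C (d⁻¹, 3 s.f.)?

k_d(T₂) = k_d(T₁) · θ^(T₂−T₁) = 0.426 × 1.047^(29.1−24.4)
= 0.426 × 1.047^4.70 = 0.426 × 1.241 = 0.5286 d⁻¹.

k_d ≈ 0.529 d⁻¹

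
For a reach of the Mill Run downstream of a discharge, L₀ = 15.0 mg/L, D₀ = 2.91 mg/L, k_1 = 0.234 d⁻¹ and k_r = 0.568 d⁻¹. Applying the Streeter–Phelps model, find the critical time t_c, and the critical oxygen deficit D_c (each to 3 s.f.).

t_c ≈ 1.68 d; D_c ≈ 4.17 mg/L

With k_r/k_1 = 2.427 and 1 − D₀(k_r−k_1)/(k_1 L₀) = 0.7231,
t_c = ln(2.427 × 0.7231) / (0.568 − 0.234) = ln(1.755) / 0.3340 = 0.5626/0.3340 = 1.684 d.
L(t_c) = L₀ e^(−k_1 t_c) = 15.0 × 0.6743 = 10.11 mg/L, and at the critical point k_r D_c = k_1 L, so D_c = (0.234/0.568) × 10.11 = 4.167 mg/L.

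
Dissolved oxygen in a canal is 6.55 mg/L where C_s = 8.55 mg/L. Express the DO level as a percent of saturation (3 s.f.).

% saturation = C/C_s × 100 = 6.55/8.55 × 100 = 76.6 %.

76.6 % saturation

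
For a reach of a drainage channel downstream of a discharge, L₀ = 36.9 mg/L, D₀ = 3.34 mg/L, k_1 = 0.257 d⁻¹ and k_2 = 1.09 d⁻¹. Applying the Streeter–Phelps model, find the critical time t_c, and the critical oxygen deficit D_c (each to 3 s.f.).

t_c ≈ 1.32 d; D_c ≈ 6.20 mg/L

At the critical point dD/dt = 0, so k_1 L₀ e^(−k_1 t) = k_2 D. Substituting D(t) from the Streeter–Phelps equation and solving for t gives
t_c = ln[(k_2/k_1)(1 − D₀(k_2−k_1)/(k_1 L₀))] / (k_2−k_1).
Here k_2−k_1 = 0.8330 d⁻¹ and 1 − D₀(k_2−k_1)/(k_1 L₀) = 1 − 3.34×0.8330/(0.257×36.9) = 0.7066, so
t_c = ln(4.241 × 0.7066) / 0.8330 = 1.098 / 0.8330 = 1.318 d.
L(t_c) = L₀ e^(−k_1 t_c) = 36.9 × 0.7127 = 26.30 mg/L, and at the critical point k_2 D_c = k_1 L, so D_c = (0.257/1.09) × 26.30 = 6.201 mg/L.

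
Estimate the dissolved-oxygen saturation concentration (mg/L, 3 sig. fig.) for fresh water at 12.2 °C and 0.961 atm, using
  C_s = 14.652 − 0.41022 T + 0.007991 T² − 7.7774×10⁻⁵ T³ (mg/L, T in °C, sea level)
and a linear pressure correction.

C_s ≈ 10.3 mg/L

At sea level: C_s = 14.652 − 0.41022×12.2 + 0.007991×12.2² − 7.7774×10⁻⁵×12.2³ = 10.70 mg/L.
Pressure correction: C_s' = 10.70 × 0.961 = 10.28 mg/L.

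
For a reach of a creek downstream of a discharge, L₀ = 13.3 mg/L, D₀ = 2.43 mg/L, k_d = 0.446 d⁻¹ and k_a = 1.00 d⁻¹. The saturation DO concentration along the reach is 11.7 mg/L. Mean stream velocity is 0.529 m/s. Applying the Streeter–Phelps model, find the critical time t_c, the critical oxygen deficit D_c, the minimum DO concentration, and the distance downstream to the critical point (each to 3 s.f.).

t_c = [1/(k_a−k_d)] ln[(k_a/k_d)(1 − D₀(k_a−k_d)/(k_d L₀))]
= [1/(1.00−0.446)] ln[(1.00/0.446)(1 − 2.43×0.5540/(0.446×13.3))]
= (1/0.5540) ln[2.242 × 0.7731] = 1.805 × ln(1.733) = 1.805 × 0.5500 = 0.9928 d.
L(t_c) = L₀ e^(−k_d t_c) = 13.3 × 0.6422 = 8.542 mg/L, and at the critical point k_a D_c = k_d L, so D_c = (0.446/1.00) × 8.542 = 3.810 mg/L.
Minimum DO = C_s − D_c = 11.7 − 3.810 = 7.890 mg/L.
x_c = v t_c = 0.529 m/s × 0.9928 d × 86400 s/d = 45380 m ≈ 45.4 km.

t_c ≈ 0.993 d; D_c ≈ 3.81 mg/L; min DO ≈ 7.89 mg/L; x_c ≈ 45.4 km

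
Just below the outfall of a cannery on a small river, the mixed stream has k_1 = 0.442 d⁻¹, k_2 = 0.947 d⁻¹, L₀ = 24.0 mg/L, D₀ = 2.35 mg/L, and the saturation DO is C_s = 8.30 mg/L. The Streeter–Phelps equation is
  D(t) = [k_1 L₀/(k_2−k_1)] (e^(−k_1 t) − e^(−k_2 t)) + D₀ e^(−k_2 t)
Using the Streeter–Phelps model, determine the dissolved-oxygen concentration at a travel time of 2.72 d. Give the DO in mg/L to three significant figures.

k_1 L₀/(k_2−k_1) = 0.442×24.0/(0.947−0.442) = 10.61/0.5050 = 21.01 mg/L.
e^(−k_1 t) = e^(−0.442×2.720) = 0.3005; e^(−k_2 t) = e^(−0.947×2.720) = 0.07609.
D = 21.01 × (0.3005 − 0.07609) + 2.35 × 0.07609 = 4.714 + 0.1788 = 4.893 mg/L.
DO = C_s − D = 8.30 − 4.893 = 3.407 mg/L.

DO ≈ 3.41 mg/L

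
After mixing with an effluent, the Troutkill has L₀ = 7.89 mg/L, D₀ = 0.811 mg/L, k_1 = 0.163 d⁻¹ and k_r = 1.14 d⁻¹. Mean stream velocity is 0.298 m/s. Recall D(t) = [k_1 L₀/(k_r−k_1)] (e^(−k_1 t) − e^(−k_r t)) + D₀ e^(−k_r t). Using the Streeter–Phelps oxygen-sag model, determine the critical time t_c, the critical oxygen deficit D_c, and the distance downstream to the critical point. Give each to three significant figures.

t_c ≈ 1.01 d; D_c ≈ 0.957 mg/L; x_c ≈ 26.0 km

t_c = [1/(k_r−k_1)] ln[(k_r/k_1)(1 − D₀(k_r−k_1)/(k_1 L₀))]
= [1/(1.14−0.163)] ln[(1.14/0.163)(1 − 0.811×0.9770/(0.163×7.89))]
= (1/0.9770) ln[6.994 × 0.3839] = 1.024 × ln(2.685) = 1.024 × 0.9877 = 1.011 d.
D_c = (k_1/k_r) L₀ e^(−k_1 t_c) = (0.163/1.14) × 7.89 × e^(−0.163×1.011) = 0.1430 × 7.89 × 0.8481 = 0.9567 mg/L.
x_c = v t_c = 0.298 m/s × 1.011 d × 86400 s/d = 26030 m ≈ 26.0 km.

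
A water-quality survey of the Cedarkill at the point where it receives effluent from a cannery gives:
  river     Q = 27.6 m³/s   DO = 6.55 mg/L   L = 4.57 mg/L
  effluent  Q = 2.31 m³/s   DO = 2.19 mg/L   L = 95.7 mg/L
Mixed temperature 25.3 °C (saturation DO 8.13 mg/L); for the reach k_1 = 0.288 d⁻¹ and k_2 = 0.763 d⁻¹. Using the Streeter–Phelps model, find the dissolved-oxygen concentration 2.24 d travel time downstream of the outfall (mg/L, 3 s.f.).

DO ≈ 5.36 mg/L

Mixed DO = (27.6×6.55 + 2.31×2.19)/(27.6+2.31) = 185.8/29.91 = 6.213 mg/L.
Mixed L₀ = (27.6×4.57 + 2.31×95.7)/(29.91) = 347.2/29.91 = 11.61 mg/L.
Initial deficit D₀ = C_s − DO₀ = 8.13 − 6.213 = 1.917 mg/L.
D(2.24) = [0.288×11.61/(0.763−0.288)](e^(−0.288×2.24) − e^(−0.763×2.24)) + 1.917 e^(−0.763×2.24)
= 7.038 × (0.5246 − 0.1810) + 1.917 × 0.1810 = 2.765 mg/L.
DO = 8.13 − 2.765 = 5.365 mg/L.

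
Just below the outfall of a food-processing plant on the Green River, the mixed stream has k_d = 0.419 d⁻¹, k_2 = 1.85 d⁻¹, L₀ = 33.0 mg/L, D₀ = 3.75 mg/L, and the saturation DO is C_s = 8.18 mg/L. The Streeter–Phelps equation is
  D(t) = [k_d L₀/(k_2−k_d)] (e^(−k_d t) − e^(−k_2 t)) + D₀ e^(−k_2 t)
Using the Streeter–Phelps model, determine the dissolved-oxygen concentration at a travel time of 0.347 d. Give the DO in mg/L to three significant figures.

DO ≈ 2.94 mg/L

k_d L₀/(k_2−k_d) = 0.419×33.0/(1.85−0.419) = 13.83/1.431 = 9.662 mg/L.
e^(−k_d t) = e^(−0.419×0.3470) = 0.8647; e^(−k_2 t) = e^(−1.85×0.3470) = 0.5263.
D = 9.662 × (0.8647 − 0.5263) + 3.75 × 0.5263 = 3.270 + 1.973 = 5.243 mg/L.
DO = C_s − D = 8.18 − 5.243 = 2.937 mg/L.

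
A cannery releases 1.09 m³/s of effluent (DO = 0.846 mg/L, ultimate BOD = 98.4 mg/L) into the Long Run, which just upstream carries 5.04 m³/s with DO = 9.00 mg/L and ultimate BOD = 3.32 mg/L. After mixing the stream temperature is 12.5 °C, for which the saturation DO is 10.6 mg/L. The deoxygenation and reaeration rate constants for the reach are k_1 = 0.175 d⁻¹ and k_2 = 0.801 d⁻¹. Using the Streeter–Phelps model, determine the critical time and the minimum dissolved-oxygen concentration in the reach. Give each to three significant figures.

t_c ≈ 1.19 d; minimum DO ≈ 7.01 mg/L

Mixed DO = (5.04×9.00 + 1.09×0.846)/(5.04+1.09) = 46.28/6.130 = 7.550 mg/L.
Mixed L₀ = (5.04×3.32 + 1.09×98.4)/(6.130) = 124.0/6.130 = 20.23 mg/L.
Initial deficit D₀ = C_s − DO₀ = 10.6 − 7.550 = 3.050 mg/L.
t_c = (1/0.6260) ln[(0.801/0.175)(1 − 3.050×0.6260/(0.175×20.23))] = 1.597 × ln(2.108) = 1.192 d.
D_c = (0.175/0.801) × 20.23 × e^(−0.175×1.192) = 0.2185 × 20.23 × 0.8118 = 3.587 mg/L.
Minimum DO = 10.6 − 3.587 = 7.013 mg/L.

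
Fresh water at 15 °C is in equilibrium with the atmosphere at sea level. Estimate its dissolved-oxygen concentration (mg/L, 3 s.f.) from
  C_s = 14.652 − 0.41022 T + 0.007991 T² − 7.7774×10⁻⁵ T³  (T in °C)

C_s = 14.652 − 0.41022×15 + 0.007991×15² − 7.7774×10⁻⁵×15³ = 10.03 mg/L.

C_s ≈ 10.0 mg/L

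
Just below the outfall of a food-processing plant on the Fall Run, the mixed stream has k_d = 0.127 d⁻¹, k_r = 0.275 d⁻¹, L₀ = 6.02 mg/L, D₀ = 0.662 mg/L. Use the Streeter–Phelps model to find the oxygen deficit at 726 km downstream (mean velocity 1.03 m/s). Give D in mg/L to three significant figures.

D ≈ 1.36 mg/L

Travel time t = x/v = 726 km / (1.03 m/s) = 726000 m / 1.03 m/s = 704900 s = 8.158 d.
k_d L₀/(k_r−k_d) = 0.127×6.02/(0.275−0.127) = 0.7645/0.1480 = 5.166 mg/L.
e^(−k_d t) = e^(−0.127×8.158) = 0.3548; e^(−k_r t) = e^(−0.275×8.158) = 0.1061.
D = 5.166 × (0.3548 − 0.1061) + 0.662 × 0.1061 = 1.285 + 0.07023 = 1.355 mg/L.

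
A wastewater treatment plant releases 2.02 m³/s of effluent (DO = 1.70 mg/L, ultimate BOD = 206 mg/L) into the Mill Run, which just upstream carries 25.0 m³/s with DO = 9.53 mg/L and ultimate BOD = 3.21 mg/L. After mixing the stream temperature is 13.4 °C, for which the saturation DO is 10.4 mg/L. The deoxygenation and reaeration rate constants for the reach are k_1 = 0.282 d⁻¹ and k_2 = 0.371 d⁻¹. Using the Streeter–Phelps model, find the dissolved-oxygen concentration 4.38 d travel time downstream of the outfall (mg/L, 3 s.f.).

DO ≈ 4.65 mg/L

Mixed DO = (25.0×9.53 + 2.02×1.70)/(25.0+2.02) = 241.7/27.02 = 8.945 mg/L.
Mixed L₀ = (25.0×3.21 + 2.02×206)/(27.02) = 496.4/27.02 = 18.37 mg/L.
Initial deficit D₀ = C_s − DO₀ = 10.4 − 8.945 = 1.455 mg/L.
D(4.38) = [0.282×18.37/(0.371−0.282)](e^(−0.282×4.38) − e^(−0.371×4.38)) + 1.455 e^(−0.371×4.38)
= 58.21 × (0.2908 − 0.1969) + 1.455 × 0.1969 = 5.751 mg/L.
DO = 10.4 − 5.751 = 4.649 mg/L.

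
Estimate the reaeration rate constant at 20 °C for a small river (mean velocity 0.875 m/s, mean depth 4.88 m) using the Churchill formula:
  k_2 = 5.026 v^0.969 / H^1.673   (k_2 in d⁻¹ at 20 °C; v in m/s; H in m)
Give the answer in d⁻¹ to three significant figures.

k_2 ≈ 0.311 d⁻¹

k_2 = 5.026 × 0.875^0.969 / 4.88^1.673 = 5.026 × 0.8786 / 14.18 = 0.3114 d⁻¹.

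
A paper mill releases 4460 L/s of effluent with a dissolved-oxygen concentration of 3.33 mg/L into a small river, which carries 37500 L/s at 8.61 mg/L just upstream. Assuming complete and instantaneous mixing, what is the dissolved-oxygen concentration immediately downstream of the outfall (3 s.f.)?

Flow-weighted mixing: C = (Q_r C_r + Q_w C_w)/(Q_r + Q_w)
= (37500×8.61 + 4460×3.33)/(37500 + 4460) = 337700/41960 = 8.049 mg/L.

8.05 mg/L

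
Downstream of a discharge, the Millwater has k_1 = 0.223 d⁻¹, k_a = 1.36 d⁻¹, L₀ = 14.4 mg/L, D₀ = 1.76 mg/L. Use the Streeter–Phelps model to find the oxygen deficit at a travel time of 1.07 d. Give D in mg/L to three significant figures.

k_1 L₀/(k_a−k_1) = 0.223×14.4/(1.36−0.223) = 3.211/1.137 = 2.824 mg/L.
e^(−k_1 t) = e^(−0.223×1.070) = 0.7877; e^(−k_a t) = e^(−1.36×1.070) = 0.2334.
D = 2.824 × (0.7877 − 0.2334) + 1.76 × 0.2334 = 1.566 + 0.4107 = 1.976 mg/L.

D ≈ 1.98 mg/L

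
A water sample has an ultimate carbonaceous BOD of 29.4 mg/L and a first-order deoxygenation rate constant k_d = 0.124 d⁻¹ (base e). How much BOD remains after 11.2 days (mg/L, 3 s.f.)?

L ≈ 7.33 mg/L

L_t = L₀ e^(−k_d t) = 29.4 × e^(−0.124×11.2) = 29.4 × 0.2494 = 7.332 mg/L.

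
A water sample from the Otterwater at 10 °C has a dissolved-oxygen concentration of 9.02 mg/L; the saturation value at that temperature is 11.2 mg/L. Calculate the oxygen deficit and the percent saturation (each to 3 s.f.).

D ≈ 2.18 mg/L; 80.5 % saturation

D = C_s − C = 11.2 − 9.02 = 2.18 mg/L.
% saturation = 9.02/11.2 × 100 = 80.5 %.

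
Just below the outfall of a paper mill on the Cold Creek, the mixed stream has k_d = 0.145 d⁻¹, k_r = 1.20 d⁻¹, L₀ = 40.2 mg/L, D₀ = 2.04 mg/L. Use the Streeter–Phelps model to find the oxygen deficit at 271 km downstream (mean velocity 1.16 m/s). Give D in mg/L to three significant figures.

D ≈ 3.60 mg/L

Travel time t = x/v = 271 km / (1.16 m/s) = 271000 m / 1.16 m/s = 233600 s = 2.704 d.
k_d L₀/(k_r−k_d) = 0.145×40.2/(1.20−0.145) = 5.829/1.055 = 5.525 mg/L.
e^(−k_d t) = e^(−0.145×2.704) = 0.6757; e^(−k_r t) = e^(−1.20×2.704) = 0.03898.
D = 5.525 × (0.6757 − 0.03898) + 2.04 × 0.03898 = 3.518 + 0.07952 = 3.597 mg/L.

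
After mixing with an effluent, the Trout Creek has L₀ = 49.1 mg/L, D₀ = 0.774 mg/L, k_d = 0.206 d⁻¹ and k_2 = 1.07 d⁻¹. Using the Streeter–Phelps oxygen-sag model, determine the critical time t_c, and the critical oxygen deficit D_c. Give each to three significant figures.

t_c ≈ 1.83 d; D_c ≈ 6.49 mg/L

t_c = [1/(k_2−k_d)] ln[(k_2/k_d)(1 − D₀(k_2−k_d)/(k_d L₀))]
= [1/(1.07−0.206)] ln[(1.07/0.206)(1 − 0.774×0.8640/(0.206×49.1))]
= (1/0.8640) ln[5.194 × 0.9339] = 1.157 × ln(4.851) = 1.157 × 1.579 = 1.828 d.
L(t_c) = L₀ e^(−k_d t_c) = 49.1 × 0.6863 = 33.70 mg/L, and at the critical point k_2 D_c = k_d L, so D_c = (0.206/1.07) × 33.70 = 6.487 mg/L.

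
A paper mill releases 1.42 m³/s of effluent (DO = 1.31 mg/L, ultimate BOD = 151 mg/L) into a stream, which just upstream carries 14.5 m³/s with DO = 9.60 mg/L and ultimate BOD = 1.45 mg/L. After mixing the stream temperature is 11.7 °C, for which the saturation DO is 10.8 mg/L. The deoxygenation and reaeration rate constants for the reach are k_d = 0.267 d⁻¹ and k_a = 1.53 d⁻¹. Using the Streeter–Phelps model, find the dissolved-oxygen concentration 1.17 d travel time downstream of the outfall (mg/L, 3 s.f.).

DO ≈ 8.71 mg/L

Mixed DO = (14.5×9.60 + 1.42×1.31)/(14.5+1.42) = 141.1/15.92 = 8.861 mg/L.
Mixed L₀ = (14.5×1.45 + 1.42×151)/(15.92) = 235.4/15.92 = 14.79 mg/L.
Initial deficit D₀ = C_s − DO₀ = 10.8 − 8.861 = 1.939 mg/L.
D(1.17) = [0.267×14.79/(1.53−0.267)](e^(−0.267×1.17) − e^(−1.53×1.17)) + 1.939 e^(−1.53×1.17)
= 3.126 × (0.7317 − 0.1669) + 1.939 × 0.1669 = 2.089 mg/L.
DO = 10.8 − 2.089 = 8.711 mg/L.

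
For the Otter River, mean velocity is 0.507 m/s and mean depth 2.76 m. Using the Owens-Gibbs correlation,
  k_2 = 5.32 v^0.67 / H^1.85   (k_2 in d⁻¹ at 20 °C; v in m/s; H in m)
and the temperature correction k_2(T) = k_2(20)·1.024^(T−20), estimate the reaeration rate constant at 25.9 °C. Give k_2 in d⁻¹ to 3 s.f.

k_2(20) = 5.32 × 0.507^0.67 / 2.76^1.85 = 5.32 × 0.6344 / 6.542 = 0.5159 d⁻¹.
k_2(25.9) = 0.5159 × 1.024^(25.9−20) = 0.5159 × 1.150 = 0.5934 d⁻¹.

k_2 ≈ 0.593 d⁻¹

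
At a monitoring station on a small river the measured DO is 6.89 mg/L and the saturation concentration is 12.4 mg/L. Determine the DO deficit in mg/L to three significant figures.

D = C_s − C = 12.4 − 6.89 = 5.51 mg/L.

D ≈ 5.51 mg/L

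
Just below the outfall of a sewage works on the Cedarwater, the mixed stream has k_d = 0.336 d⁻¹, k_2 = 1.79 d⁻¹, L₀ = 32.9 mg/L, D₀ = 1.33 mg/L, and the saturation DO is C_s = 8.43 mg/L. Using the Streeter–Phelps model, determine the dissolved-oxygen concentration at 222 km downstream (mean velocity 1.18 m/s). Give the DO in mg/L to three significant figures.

Travel time t = x/v = 222 km / (1.18 m/s) = 222000 m / 1.18 m/s = 188100 s = 2.177 d.
k_d L₀/(k_2−k_d) = 0.336×32.9/(1.79−0.336) = 11.05/1.454 = 7.603 mg/L.
e^(−k_d t) = e^(−0.336×2.177) = 0.4811; e^(−k_2 t) = e^(−1.79×2.177) = 0.02029.
D = 7.603 × (0.4811 − 0.02029) + 1.33 × 0.02029 = 3.504 + 0.02698 = 3.531 mg/L.
DO = C_s − D = 8.43 − 3.531 = 4.899 mg/L.

DO ≈ 4.90 mg/L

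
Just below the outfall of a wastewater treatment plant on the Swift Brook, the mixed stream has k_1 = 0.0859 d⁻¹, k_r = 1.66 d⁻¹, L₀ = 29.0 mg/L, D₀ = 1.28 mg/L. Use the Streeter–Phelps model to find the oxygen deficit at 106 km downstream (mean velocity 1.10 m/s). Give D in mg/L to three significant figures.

D ≈ 1.39 mg/L

Travel time t = x/v = 106 km / (1.10 m/s) = 106000 m / 1.10 m/s = 96360 s = 1.115 d.
k_1 L₀/(k_r−k_1) = 0.0859×29.0/(1.66−0.0859) = 2.491/1.574 = 1.583 mg/L.
e^(−k_1 t) = e^(−0.0859×1.115) = 0.9086; e^(−k_r t) = e^(−1.66×1.115) = 0.1570.
D = 1.583 × (0.9086 − 0.1570) + 1.28 × 0.1570 = 1.189 + 0.2010 = 1.390 mg/L.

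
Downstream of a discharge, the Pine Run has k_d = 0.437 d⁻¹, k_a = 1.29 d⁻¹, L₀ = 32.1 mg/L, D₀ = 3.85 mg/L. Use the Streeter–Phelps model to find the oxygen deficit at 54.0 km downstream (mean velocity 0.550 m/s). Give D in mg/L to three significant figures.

D ≈ 7.10 mg/L

Travel time t = x/v = 54.0 km / (0.550 m/s) = 54000 m / 0.550 m/s = 98180 s = 1.136 d.
k_d L₀/(k_a−k_d) = 0.437×32.1/(1.29−0.437) = 14.03/0.8530 = 16.45 mg/L.
e^(−k_d t) = e^(−0.437×1.136) = 0.6086; e^(−k_a t) = e^(−1.29×1.136) = 0.2309.
D = 16.45 × (0.6086 − 0.2309) + 3.85 × 0.2309 = 6.212 + 0.8888 = 7.101 mg/L.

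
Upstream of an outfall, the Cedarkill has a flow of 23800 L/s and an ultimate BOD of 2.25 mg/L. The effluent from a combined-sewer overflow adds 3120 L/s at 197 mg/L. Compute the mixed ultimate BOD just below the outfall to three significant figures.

Flow-weighted mixing: C = (Q_r C_r + Q_w C_w)/(Q_r + Q_w)
= (23800×2.25 + 3120×197)/(23800 + 3120) = 668200/26920 = 24.82 mg/L.

24.8 mg/L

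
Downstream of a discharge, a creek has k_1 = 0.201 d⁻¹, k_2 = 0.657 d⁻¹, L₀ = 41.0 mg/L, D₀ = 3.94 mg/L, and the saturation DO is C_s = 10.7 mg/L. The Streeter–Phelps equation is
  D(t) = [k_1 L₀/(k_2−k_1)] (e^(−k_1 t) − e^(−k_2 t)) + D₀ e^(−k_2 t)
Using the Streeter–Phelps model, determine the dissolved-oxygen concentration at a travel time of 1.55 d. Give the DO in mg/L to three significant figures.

DO ≈ 2.57 mg/L

k_1 L₀/(k_2−k_1) = 0.201×41.0/(0.657−0.201) = 8.241/0.4560 = 18.07 mg/L.
e^(−k_1 t) = e^(−0.201×1.550) = 0.7323; e^(−k_2 t) = e^(−0.657×1.550) = 0.3612.
D = 18.07 × (0.7323 − 0.3612) + 3.94 × 0.3612 = 6.707 + 1.423 = 8.130 mg/L.
DO = C_s − D = 10.7 − 8.130 = 2.570 mg/L.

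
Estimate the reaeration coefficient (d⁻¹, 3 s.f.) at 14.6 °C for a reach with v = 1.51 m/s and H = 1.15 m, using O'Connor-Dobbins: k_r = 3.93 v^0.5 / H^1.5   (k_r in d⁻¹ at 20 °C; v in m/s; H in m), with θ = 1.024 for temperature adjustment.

k_r ≈ 3.45 d⁻¹

k_r(20) = 3.93 × 1.51^0.5 / 1.15^1.5 = 3.93 × 1.229 / 1.233 = 3.916 d⁻¹.
k_r(14.6) = 3.916 × 1.024^(14.6−20) = 3.916 × 0.8798 = 3.445 d⁻¹.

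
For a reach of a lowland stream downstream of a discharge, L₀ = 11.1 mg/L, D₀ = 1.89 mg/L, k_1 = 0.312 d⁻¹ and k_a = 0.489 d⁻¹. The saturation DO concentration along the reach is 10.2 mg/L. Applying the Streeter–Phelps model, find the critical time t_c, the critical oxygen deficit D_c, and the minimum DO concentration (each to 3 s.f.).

t_c = [1/(k_a−k_1)] ln[(k_a/k_1)(1 − D₀(k_a−k_1)/(k_1 L₀))]
= [1/(0.489−0.312)] ln[(0.489/0.312)(1 − 1.89×0.1770/(0.312×11.1))]
= (1/0.1770) ln[1.567 × 0.9034] = 5.650 × ln(1.416) = 5.650 × 0.3478 = 1.965 d.
D_c = (k_1/k_a) L₀ e^(−k_1 t_c) = (0.312/0.489) × 11.1 × e^(−0.312×1.965) = 0.6380 × 11.1 × 0.5417 = 3.836 mg/L.
Minimum DO = C_s − D_c = 10.2 − 3.836 = 6.364 mg/L.

t_c ≈ 1.96 d; D_c ≈ 3.84 mg/L; min DO ≈ 6.36 mg/L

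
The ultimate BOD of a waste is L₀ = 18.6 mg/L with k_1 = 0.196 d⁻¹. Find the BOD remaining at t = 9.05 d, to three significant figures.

L_t = L₀ e^(−k_1 t) = 18.6 × e^(−0.196×9.05) = 18.6 × 0.1697 = 3.156 mg/L.

L ≈ 3.16 mg/L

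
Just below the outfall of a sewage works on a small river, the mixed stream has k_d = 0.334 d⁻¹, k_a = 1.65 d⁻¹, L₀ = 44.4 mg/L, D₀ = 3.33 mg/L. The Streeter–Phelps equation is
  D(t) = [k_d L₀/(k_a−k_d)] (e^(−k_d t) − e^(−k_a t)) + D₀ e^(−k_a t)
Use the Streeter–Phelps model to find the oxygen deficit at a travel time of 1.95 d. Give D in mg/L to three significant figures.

k_d L₀/(k_a−k_d) = 0.334×44.4/(1.65−0.334) = 14.83/1.316 = 11.27 mg/L.
e^(−k_d t) = e^(−0.334×1.950) = 0.5214; e^(−k_a t) = e^(−1.65×1.950) = 0.04006.
D = 11.27 × (0.5214 − 0.04006) + 3.33 × 0.04006 = 5.424 + 0.1334 = 5.557 mg/L.

D ≈ 5.56 mg/L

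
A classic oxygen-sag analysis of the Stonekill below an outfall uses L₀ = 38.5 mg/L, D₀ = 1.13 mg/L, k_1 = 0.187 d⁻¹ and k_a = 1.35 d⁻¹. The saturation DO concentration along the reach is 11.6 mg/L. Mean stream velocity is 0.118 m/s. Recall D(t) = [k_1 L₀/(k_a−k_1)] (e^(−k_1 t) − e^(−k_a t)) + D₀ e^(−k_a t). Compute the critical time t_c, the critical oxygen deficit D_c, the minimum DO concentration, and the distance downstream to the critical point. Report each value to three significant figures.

t_c ≈ 1.53 d; D_c ≈ 4.01 mg/L; min DO ≈ 7.59 mg/L; x_c ≈ 15.6 km

With k_a/k_1 = 7.219 and 1 − D₀(k_a−k_1)/(k_1 L₀) = 0.8175,
t_c = ln(7.219 × 0.8175) / (1.35 − 0.187) = ln(5.901) / 1.163 = 1.775/1.163 = 1.526 d.
L(t_c) = L₀ e^(−k_1 t_c) = 38.5 × 0.7517 = 28.94 mg/L, and at the critical point k_a D_c = k_1 L, so D_c = (0.187/1.35) × 28.94 = 4.009 mg/L.
Minimum DO = C_s − D_c = 11.6 − 4.009 = 7.591 mg/L.
x_c = v t_c = 0.118 m/s × 1.526 d × 86400 s/d = 15560 m ≈ 15.6 km.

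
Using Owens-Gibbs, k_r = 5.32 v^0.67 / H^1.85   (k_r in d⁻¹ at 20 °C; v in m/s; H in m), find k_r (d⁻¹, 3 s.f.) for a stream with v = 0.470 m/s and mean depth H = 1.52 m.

k_r = 5.32 × 0.470^0.67 / 1.52^1.85 = 5.32 × 0.6030 / 2.170 = 1.478 d⁻¹.

k_r ≈ 1.48 d⁻¹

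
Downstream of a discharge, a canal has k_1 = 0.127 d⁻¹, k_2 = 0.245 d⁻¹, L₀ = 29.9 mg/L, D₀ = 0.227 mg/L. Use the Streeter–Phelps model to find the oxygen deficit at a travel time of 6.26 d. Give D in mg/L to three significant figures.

D ≈ 7.64 mg/L

k_1 L₀/(k_2−k_1) = 0.127×29.9/(0.245−0.127) = 3.797/0.1180 = 32.18 mg/L.
e^(−k_1 t) = e^(−0.127×6.260) = 0.4516; e^(−k_2 t) = e^(−0.245×6.260) = 0.2157.
D = 32.18 × (0.4516 − 0.2157) + 0.227 × 0.2157 = 7.589 + 0.04897 = 7.638 mg/L.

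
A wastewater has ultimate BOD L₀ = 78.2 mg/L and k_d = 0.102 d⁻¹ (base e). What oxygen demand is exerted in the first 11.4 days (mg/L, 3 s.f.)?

y ≈ 53.8 mg/L

y_t = L₀(1 − e^(−k_d t)) = 78.2 × (1 − e^(−0.102×11.4))
= 78.2 × (1 − 0.3126) = 78.2 × 0.6874 = 53.75 mg/L.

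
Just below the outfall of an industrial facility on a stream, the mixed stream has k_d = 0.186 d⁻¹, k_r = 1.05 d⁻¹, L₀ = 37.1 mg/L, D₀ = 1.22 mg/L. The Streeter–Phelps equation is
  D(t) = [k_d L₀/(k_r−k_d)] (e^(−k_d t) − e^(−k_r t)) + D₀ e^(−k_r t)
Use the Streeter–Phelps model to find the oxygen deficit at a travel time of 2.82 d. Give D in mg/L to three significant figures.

D ≈ 4.38 mg/L

k_d L₀/(k_r−k_d) = 0.186×37.1/(1.05−0.186) = 6.901/0.8640 = 7.987 mg/L.
e^(−k_d t) = e^(−0.186×2.820) = 0.5918; e^(−k_r t) = e^(−1.05×2.820) = 0.05177.
D = 7.987 × (0.5918 − 0.05177) + 1.22 × 0.05177 = 4.313 + 0.06316 = 4.377 mg/L.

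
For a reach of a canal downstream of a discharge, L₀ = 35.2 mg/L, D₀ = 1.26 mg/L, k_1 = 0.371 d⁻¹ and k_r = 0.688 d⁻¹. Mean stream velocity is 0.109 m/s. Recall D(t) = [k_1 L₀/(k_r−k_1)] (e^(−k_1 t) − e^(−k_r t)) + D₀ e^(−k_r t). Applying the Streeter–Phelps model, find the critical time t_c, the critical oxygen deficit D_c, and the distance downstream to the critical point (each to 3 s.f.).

t_c ≈ 1.85 d; D_c ≈ 9.55 mg/L; x_c ≈ 17.4 km

With k_r/k_1 = 1.854 and 1 − D₀(k_r−k_1)/(k_1 L₀) = 0.9694,
t_c = ln(1.854 × 0.9694) / (0.688 − 0.371) = ln(1.798) / 0.3170 = 0.5865/0.3170 = 1.850 d.
L(t_c) = L₀ e^(−k_1 t_c) = 35.2 × 0.5034 = 17.72 mg/L, and at the critical point k_r D_c = k_1 L, so D_c = (0.371/0.688) × 17.72 = 9.555 mg/L.
x_c = v t_c = 0.109 m/s × 1.850 d × 86400 s/d = 17420 m ≈ 17.4 km.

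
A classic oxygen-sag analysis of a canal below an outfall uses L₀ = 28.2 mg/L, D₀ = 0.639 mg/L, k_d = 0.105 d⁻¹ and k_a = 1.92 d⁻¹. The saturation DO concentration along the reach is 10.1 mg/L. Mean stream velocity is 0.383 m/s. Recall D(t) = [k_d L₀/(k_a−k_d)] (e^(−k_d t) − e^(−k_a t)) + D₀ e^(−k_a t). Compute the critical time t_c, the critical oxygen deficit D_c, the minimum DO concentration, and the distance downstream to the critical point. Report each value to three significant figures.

At the critical point dD/dt = 0, so k_d L₀ e^(−k_d t) = k_a D. Substituting D(t) from the Streeter–Phelps equation and solving for t gives
t_c = ln[(k_a/k_d)(1 − D₀(k_a−k_d)/(k_d L₀))] / (k_a−k_d).
Here k_a−k_d = 1.815 d⁻¹ and 1 − D₀(k_a−k_d)/(k_d L₀) = 1 − 0.639×1.815/(0.105×28.2) = 0.6083, so
t_c = ln(18.29 × 0.6083) / 1.815 = 2.409 / 1.815 = 1.327 d.
L(t_c) = L₀ e^(−k_d t_c) = 28.2 × 0.8699 = 24.53 mg/L, and at the critical point k_a D_c = k_d L, so D_c = (0.105/1.92) × 24.53 = 1.342 mg/L.
Minimum DO = C_s − D_c = 10.1 − 1.342 = 8.758 mg/L.
x_c = v t_c = 0.383 m/s × 1.327 d × 86400 s/d = 43920 m ≈ 43.9 km.

t_c ≈ 1.33 d; D_c ≈ 1.34 mg/L; min DO ≈ 8.76 mg/L; x_c ≈ 43.9 km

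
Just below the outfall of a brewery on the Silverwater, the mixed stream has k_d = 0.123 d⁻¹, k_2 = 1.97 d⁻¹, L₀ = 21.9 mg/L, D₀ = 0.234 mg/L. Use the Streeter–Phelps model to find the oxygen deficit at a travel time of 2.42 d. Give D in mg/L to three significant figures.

k_d L₀/(k_2−k_d) = 0.123×21.9/(1.97−0.123) = 2.694/1.847 = 1.458 mg/L.
e^(−k_d t) = e^(−0.123×2.420) = 0.7426; e^(−k_2 t) = e^(−1.97×2.420) = 0.008502.
D = 1.458 × (0.7426 − 0.008502) + 0.234 × 0.008502 = 1.071 + 0.001990 = 1.073 mg/L.

D ≈ 1.07 mg/L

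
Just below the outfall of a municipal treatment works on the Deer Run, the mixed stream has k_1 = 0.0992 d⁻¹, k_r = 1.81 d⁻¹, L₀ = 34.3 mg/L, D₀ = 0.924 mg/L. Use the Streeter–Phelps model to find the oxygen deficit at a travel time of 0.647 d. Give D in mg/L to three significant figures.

D ≈ 1.54 mg/L

k_1 L₀/(k_r−k_1) = 0.0992×34.3/(1.81−0.0992) = 3.403/1.711 = 1.989 mg/L.
e^(−k_1 t) = e^(−0.0992×0.6470) = 0.9378; e^(−k_r t) = e^(−1.81×0.6470) = 0.3100.
D = 1.989 × (0.9378 − 0.3100) + 0.924 × 0.3100 = 1.249 + 0.2865 = 1.535 mg/L.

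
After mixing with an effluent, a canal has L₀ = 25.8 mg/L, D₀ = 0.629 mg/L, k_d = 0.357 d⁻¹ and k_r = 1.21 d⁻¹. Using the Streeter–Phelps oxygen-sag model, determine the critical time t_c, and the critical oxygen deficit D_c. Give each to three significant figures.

t_c ≈ 1.36 d; D_c ≈ 4.68 mg/L

At the critical point dD/dt = 0, so k_d L₀ e^(−k_d t) = k_r D. Substituting D(t) from the Streeter–Phelps equation and solving for t gives
t_c = ln[(k_r/k_d)(1 − D₀(k_r−k_d)/(k_d L₀))] / (k_r−k_d).
Here k_r−k_d = 0.8530 d⁻¹ and 1 − D₀(k_r−k_d)/(k_d L₀) = 1 − 0.629×0.8530/(0.357×25.8) = 0.9417, so
t_c = ln(3.389 × 0.9417) / 0.8530 = 1.161 / 0.8530 = 1.361 d.
L(t_c) = L₀ e^(−k_d t_c) = 25.8 × 0.6152 = 15.87 mg/L, and at the critical point k_r D_c = k_d L, so D_c = (0.357/1.21) × 15.87 = 4.683 mg/L.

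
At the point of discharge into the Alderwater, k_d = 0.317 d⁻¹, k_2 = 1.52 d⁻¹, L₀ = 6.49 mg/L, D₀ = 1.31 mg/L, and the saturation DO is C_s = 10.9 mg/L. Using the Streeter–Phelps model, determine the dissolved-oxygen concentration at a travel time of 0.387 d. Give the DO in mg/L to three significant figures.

k_d L₀/(k_2−k_d) = 0.317×6.49/(1.52−0.317) = 2.057/1.203 = 1.710 mg/L.
e^(−k_d t) = e^(−0.317×0.3870) = 0.8845; e^(−k_2 t) = e^(−1.52×0.3870) = 0.5553.
D = 1.710 × (0.8845 − 0.5553) + 1.31 × 0.5553 = 0.5631 + 0.7274 = 1.291 mg/L.
DO = C_s − D = 10.9 − 1.291 = 9.609 mg/L.

DO ≈ 9.61 mg/L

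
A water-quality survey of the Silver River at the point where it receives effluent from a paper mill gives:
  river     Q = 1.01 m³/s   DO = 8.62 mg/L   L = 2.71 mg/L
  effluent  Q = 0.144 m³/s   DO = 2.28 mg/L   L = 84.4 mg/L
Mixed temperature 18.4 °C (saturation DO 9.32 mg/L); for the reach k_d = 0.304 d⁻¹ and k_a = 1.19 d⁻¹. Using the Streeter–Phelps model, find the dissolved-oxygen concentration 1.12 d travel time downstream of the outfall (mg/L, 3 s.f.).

Mixed DO = (1.01×8.62 + 0.144×2.28)/(1.01+0.144) = 9.035/1.154 = 7.829 mg/L.
Mixed L₀ = (1.01×2.71 + 0.144×84.4)/(1.154) = 14.89/1.154 = 12.90 mg/L.
Initial deficit D₀ = C_s − DO₀ = 9.32 − 7.829 = 1.491 mg/L.
D(1.12) = [0.304×12.90/(1.19−0.304)](e^(−0.304×1.12) − e^(−1.19×1.12)) + 1.491 e^(−1.19×1.12)
= 4.427 × (0.7114 − 0.2637) + 1.491 × 0.2637 = 2.375 mg/L.
DO = 9.32 − 2.375 = 6.945 mg/L.

DO ≈ 6.94 mg/L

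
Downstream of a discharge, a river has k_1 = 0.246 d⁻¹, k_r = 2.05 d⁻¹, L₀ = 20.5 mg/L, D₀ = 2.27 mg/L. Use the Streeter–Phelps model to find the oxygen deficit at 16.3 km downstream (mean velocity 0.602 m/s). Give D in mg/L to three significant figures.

D ≈ 2.31 mg/L

Travel time t = x/v = 16.3 km / (0.602 m/s) = 16300 m / 0.602 m/s = 27080 s = 0.3134 d.
k_1 L₀/(k_r−k_1) = 0.246×20.5/(2.05−0.246) = 5.043/1.804 = 2.795 mg/L.
e^(−k_1 t) = e^(−0.246×0.3134) = 0.9258; e^(−k_r t) = e^(−2.05×0.3134) = 0.5260.
D = 2.795 × (0.9258 − 0.5260) + 2.27 × 0.5260 = 1.118 + 1.194 = 2.312 mg/L.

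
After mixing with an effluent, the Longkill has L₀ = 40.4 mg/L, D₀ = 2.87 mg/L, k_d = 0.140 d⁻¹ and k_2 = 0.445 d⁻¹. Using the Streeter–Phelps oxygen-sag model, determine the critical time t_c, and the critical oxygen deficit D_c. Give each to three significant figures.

t_c = [1/(k_2−k_d)] ln[(k_2/k_d)(1 − D₀(k_2−k_d)/(k_d L₀))]
= [1/(0.445−0.140)] ln[(0.445/0.140)(1 − 2.87×0.3050/(0.140×40.4))]
= (1/0.3050) ln[3.179 × 0.8452] = 3.279 × ln(2.687) = 3.279 × 0.9883 = 3.240 d.
D_c = (k_d/k_2) L₀ e^(−k_d t_c) = (0.140/0.445) × 40.4 × e^(−0.140×3.240) = 0.3146 × 40.4 × 0.6353 = 8.075 mg/L.

t_c ≈ 3.24 d; D_c ≈ 8.07 mg/L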